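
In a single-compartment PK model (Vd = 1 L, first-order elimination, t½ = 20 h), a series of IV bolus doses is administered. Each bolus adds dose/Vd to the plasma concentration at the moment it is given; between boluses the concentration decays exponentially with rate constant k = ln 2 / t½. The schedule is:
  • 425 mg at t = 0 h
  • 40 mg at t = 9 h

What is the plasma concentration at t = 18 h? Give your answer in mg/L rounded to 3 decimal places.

k = ln 2 / 20 = 0.03466 per h
Dose 1 (425 mg at t=0 h): 425·exp(−0.03466·18) = 227.752 mg/L
Dose 2 (40 mg at t=9 h): 40·exp(−0.03466·9) = 29.282 mg/L
C(18) = 227.752 + 29.282 = 257.034 mg/L

257.034 mg/L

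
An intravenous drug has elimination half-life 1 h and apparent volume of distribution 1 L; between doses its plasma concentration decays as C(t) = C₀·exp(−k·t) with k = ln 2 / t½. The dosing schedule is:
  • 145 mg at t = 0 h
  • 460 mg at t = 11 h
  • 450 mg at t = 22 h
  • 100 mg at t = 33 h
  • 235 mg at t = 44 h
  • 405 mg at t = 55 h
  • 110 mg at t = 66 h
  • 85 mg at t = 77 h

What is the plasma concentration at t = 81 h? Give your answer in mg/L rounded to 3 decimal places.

5.316 mg/L

k = ln 2 / 1 = 0.69315 per h
Dose 1 (145 mg at t=0 h): 145·exp(−0.69315·81) = 0.000 mg/L
Dose 2 (460 mg at t=11 h): 460·exp(−0.69315·70) = 0.000 mg/L
Dose 3 (450 mg at t=22 h): 450·exp(−0.69315·59) = 0.000 mg/L
Dose 4 (100 mg at t=33 h): 100·exp(−0.69315·48) = 0.000 mg/L
Dose 5 (235 mg at t=44 h): 235·exp(−0.69315·37) = 0.000 mg/L
Dose 6 (405 mg at t=55 h): 405·exp(−0.69315·26) = 0.000 mg/L
Dose 7 (110 mg at t=66 h): 110·exp(−0.69315·15) = 0.003 mg/L
Dose 8 (85 mg at t=77 h): 85·exp(−0.69315·4) = 5.312 mg/L
C(81) = 0.000 + 0.000 + 0.000 + 0.000 + 0.000 + 0.000 + 0.003 + 5.312 = 5.316 mg/L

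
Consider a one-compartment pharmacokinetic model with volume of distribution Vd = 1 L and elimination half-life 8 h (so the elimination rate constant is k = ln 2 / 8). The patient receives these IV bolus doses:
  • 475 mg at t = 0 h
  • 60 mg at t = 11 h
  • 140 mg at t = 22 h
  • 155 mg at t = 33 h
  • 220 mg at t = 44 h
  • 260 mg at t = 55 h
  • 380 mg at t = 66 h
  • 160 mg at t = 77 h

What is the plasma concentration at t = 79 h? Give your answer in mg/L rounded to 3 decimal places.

k = ln 2 / 8 = 0.08664 per h
Dose 1 (475 mg at t=0 h): 475·exp(−0.08664·79) = 0.506 mg/L
Dose 2 (60 mg at t=11 h): 60·exp(−0.08664·68) = 0.166 mg/L
Dose 3 (140 mg at t=22 h): 140·exp(−0.08664·57) = 1.003 mg/L
Dose 4 (155 mg at t=33 h): 155·exp(−0.08664·46) = 2.880 mg/L
Dose 5 (220 mg at t=44 h): 220·exp(−0.08664·35) = 10.603 mg/L
Dose 6 (260 mg at t=55 h): 260·exp(−0.08664·24) = 32.500 mg/L
Dose 7 (380 mg at t=66 h): 380·exp(−0.08664·13) = 123.200 mg/L
Dose 8 (160 mg at t=77 h): 160·exp(−0.08664·2) = 134.543 mg/L
C(79) = 0.506 + 0.166 + 1.003 + 2.880 + 10.603 + 32.500 + 123.200 + 134.543 = 305.401 mg/L

305.401 mg/L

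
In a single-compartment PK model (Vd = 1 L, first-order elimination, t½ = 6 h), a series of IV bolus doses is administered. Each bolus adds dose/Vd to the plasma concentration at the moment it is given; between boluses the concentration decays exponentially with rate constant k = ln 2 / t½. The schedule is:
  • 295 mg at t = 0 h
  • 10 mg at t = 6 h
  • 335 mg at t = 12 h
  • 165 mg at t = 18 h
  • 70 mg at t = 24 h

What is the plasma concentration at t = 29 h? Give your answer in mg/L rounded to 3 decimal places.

143.640 mg/L

k = ln 2 / 6 = 0.11552 per h
Dose 1 (295 mg at t=0 h): 295·exp(−0.11552·29) = 10.348 mg/L
Dose 2 (10 mg at t=6 h): 10·exp(−0.11552·23) = 0.702 mg/L
Dose 3 (335 mg at t=12 h): 335·exp(−0.11552·17) = 47.003 mg/L
Dose 4 (165 mg at t=18 h): 165·exp(−0.11552·11) = 46.302 mg/L
Dose 5 (70 mg at t=24 h): 70·exp(−0.11552·5) = 39.286 mg/L
C(29) = 10.348 + 0.702 + 47.003 + 46.302 + 39.286 = 143.640 mg/L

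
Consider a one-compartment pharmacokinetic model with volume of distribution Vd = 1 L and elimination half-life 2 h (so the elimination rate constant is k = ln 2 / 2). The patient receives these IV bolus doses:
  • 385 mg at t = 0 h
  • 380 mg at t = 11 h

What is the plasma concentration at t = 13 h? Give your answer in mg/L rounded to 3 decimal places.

194.254 mg/L

k = ln 2 / 2 = 0.34657 per h
Dose 1 (385 mg at t=0 h): 385·exp(−0.34657·13) = 4.254 mg/L
Dose 2 (380 mg at t=11 h): 380·exp(−0.34657·2) = 190.000 mg/L
C(13) = 4.254 + 190.000 = 194.254 mg/L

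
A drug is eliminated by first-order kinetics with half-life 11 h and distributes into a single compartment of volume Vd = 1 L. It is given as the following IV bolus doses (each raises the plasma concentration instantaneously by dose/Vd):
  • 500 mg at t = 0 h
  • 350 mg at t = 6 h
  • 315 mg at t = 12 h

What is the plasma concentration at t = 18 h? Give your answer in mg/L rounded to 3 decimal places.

k = ln 2 / 11 = 0.06301 per h
Dose 1 (500 mg at t=0 h): 500·exp(−0.06301·18) = 160.833 mg/L
Dose 2 (350 mg at t=6 h): 350·exp(−0.06301·12) = 164.313 mg/L
Dose 3 (315 mg at t=12 h): 315·exp(−0.06301·6) = 215.830 mg/L
C(18) = 160.833 + 164.313 + 215.830 = 540.976 mg/L

540.976 mg/L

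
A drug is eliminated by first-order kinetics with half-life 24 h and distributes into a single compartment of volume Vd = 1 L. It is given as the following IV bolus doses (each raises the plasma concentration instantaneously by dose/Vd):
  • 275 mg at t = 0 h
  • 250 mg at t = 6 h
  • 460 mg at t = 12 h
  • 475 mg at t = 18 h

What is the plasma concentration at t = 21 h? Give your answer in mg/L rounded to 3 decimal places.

k = ln 2 / 24 = 0.02888 per h
Dose 1 (275 mg at t=0 h): 275·exp(−0.02888·21) = 149.945 mg/L
Dose 2 (250 mg at t=6 h): 250·exp(−0.02888·15) = 162.105 mg/L
Dose 3 (460 mg at t=12 h): 460·exp(−0.02888·9) = 354.708 mg/L
Dose 4 (475 mg at t=18 h): 475·exp(−0.02888·3) = 435.577 mg/L
C(21) = 149.945 + 162.105 + 354.708 + 435.577 = 1102.335 mg/L

1102.335 mg/L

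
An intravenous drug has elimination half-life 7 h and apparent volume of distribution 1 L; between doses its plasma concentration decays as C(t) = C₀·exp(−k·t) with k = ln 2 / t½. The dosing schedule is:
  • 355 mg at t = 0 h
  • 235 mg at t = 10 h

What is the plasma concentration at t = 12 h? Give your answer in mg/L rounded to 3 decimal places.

300.966 mg/L

k = ln 2 / 7 = 0.09902 per h
Dose 1 (355 mg at t=0 h): 355·exp(−0.09902·12) = 108.187 mg/L
Dose 2 (235 mg at t=10 h): 235·exp(−0.09902·2) = 192.779 mg/L
C(12) = 108.187 + 192.779 = 300.966 mg/L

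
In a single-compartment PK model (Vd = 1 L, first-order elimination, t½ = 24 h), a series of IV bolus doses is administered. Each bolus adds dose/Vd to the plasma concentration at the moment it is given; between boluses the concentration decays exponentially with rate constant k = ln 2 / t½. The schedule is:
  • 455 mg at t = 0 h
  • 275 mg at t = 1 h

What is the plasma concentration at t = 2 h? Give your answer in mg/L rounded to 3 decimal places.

696.634 mg/L

k = ln 2 / 24 = 0.02888 per h
Dose 1 (455 mg at t=0 h): 455·exp(−0.02888·2) = 429.463 mg/L
Dose 2 (275 mg at t=1 h): 275·exp(−0.02888·1) = 267.171 mg/L
C(2) = 429.463 + 267.171 = 696.634 mg/L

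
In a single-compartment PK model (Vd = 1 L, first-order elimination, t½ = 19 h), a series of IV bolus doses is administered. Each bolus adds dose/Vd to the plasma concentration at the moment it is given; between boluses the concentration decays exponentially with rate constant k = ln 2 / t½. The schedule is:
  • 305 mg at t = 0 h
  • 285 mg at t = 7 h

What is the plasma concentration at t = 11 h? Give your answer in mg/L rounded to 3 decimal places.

k = ln 2 / 19 = 0.03648 per h
Dose 1 (305 mg at t=0 h): 305·exp(−0.03648·11) = 204.183 mg/L
Dose 2 (285 mg at t=7 h): 285·exp(−0.03648·4) = 246.303 mg/L
C(11) = 204.183 + 246.303 = 450.486 mg/L

450.486 mg/L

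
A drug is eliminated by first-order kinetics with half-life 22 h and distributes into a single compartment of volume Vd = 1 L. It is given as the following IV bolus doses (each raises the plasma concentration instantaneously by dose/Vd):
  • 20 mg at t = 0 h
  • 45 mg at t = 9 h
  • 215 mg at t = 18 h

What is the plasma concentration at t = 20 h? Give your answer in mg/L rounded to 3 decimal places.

244.340 mg/L

k = ln 2 / 22 = 0.03151 per h
Dose 1 (20 mg at t=0 h): 20·exp(−0.03151·20) = 10.650 mg/L
Dose 2 (45 mg at t=9 h): 45·exp(−0.03151·11) = 31.820 mg/L
Dose 3 (215 mg at t=18 h): 215·exp(−0.03151·2) = 201.870 mg/L
C(20) = 10.650 + 31.820 + 201.870 = 244.340 mg/L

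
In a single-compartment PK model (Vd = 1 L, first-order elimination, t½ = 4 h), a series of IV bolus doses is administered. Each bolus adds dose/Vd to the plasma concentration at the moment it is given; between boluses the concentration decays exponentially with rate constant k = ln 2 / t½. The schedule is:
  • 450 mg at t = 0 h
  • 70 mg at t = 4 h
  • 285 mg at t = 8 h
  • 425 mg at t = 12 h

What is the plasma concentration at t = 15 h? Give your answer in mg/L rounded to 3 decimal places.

381.290 mg/L

k = ln 2 / 4 = 0.17329 per h
Dose 1 (450 mg at t=0 h): 450·exp(−0.17329·15) = 33.446 mg/L
Dose 2 (70 mg at t=4 h): 70·exp(−0.17329·11) = 10.406 mg/L
Dose 3 (285 mg at t=8 h): 285·exp(−0.17329·7) = 84.731 mg/L
Dose 4 (425 mg at t=12 h): 425·exp(−0.17329·3) = 252.707 mg/L
C(15) = 33.446 + 10.406 + 84.731 + 252.707 = 381.290 mg/L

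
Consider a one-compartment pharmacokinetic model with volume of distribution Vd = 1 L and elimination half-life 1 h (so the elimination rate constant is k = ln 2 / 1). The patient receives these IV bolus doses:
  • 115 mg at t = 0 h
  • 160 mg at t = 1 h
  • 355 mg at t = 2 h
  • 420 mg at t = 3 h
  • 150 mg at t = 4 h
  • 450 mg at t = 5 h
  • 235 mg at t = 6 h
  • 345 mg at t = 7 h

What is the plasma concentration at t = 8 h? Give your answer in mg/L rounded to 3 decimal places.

k = ln 2 / 1 = 0.69315 per h
Dose 1 (115 mg at t=0 h): 115·exp(−0.69315·8) = 0.449 mg/L
Dose 2 (160 mg at t=1 h): 160·exp(−0.69315·7) = 1.250 mg/L
Dose 3 (355 mg at t=2 h): 355·exp(−0.69315·6) = 5.547 mg/L
Dose 4 (420 mg at t=3 h): 420·exp(−0.69315·5) = 13.125 mg/L
Dose 5 (150 mg at t=4 h): 150·exp(−0.69315·4) = 9.375 mg/L
Dose 6 (450 mg at t=5 h): 450·exp(−0.69315·3) = 56.250 mg/L
Dose 7 (235 mg at t=6 h): 235·exp(−0.69315·2) = 58.750 mg/L
Dose 8 (345 mg at t=7 h): 345·exp(−0.69315·1) = 172.500 mg/L
C(8) = 0.449 + 1.250 + 5.547 + 13.125 + 9.375 + 56.250 + 58.750 + 172.500 = 317.246 mg/L

317.246 mg/L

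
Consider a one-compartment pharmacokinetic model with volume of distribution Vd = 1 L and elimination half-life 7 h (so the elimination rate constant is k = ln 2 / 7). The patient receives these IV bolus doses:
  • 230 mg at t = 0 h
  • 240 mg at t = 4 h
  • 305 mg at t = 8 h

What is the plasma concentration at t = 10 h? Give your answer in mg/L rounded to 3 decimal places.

k = ln 2 / 7 = 0.09902 per h
Dose 1 (230 mg at t=0 h): 230·exp(−0.09902·10) = 85.445 mg/L
Dose 2 (240 mg at t=4 h): 240·exp(−0.09902·6) = 132.491 mg/L
Dose 3 (305 mg at t=8 h): 305·exp(−0.09902·2) = 250.202 mg/L
C(10) = 85.445 + 132.491 + 250.202 = 468.138 mg/L

468.138 mg/L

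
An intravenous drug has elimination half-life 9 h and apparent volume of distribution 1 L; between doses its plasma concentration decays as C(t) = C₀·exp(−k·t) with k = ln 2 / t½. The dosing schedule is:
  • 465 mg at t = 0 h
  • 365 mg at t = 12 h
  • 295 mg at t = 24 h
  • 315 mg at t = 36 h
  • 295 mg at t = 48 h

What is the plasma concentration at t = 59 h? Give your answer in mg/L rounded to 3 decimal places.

k = ln 2 / 9 = 0.07702 per h
Dose 1 (465 mg at t=0 h): 465·exp(−0.07702·59) = 4.943 mg/L
Dose 2 (365 mg at t=12 h): 365·exp(−0.07702·47) = 9.778 mg/L
Dose 3 (295 mg at t=24 h): 295·exp(−0.07702·35) = 19.914 mg/L
Dose 4 (315 mg at t=36 h): 315·exp(−0.07702·23) = 53.581 mg/L
Dose 5 (295 mg at t=48 h): 295·exp(−0.07702·11) = 126.443 mg/L
C(59) = 4.943 + 9.778 + 19.914 + 53.581 + 126.443 = 214.660 mg/L

214.660 mg/L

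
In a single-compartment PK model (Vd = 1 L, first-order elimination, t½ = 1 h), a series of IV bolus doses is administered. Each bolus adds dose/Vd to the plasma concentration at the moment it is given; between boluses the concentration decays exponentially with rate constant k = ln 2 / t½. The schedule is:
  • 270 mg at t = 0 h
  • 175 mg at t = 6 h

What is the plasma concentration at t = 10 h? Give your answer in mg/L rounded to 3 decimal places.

11.201 mg/L

k = ln 2 / 1 = 0.69315 per h
Dose 1 (270 mg at t=0 h): 270·exp(−0.69315·10) = 0.264 mg/L
Dose 2 (175 mg at t=6 h): 175·exp(−0.69315·4) = 10.938 mg/L
C(10) = 0.264 + 10.938 = 11.201 mg/L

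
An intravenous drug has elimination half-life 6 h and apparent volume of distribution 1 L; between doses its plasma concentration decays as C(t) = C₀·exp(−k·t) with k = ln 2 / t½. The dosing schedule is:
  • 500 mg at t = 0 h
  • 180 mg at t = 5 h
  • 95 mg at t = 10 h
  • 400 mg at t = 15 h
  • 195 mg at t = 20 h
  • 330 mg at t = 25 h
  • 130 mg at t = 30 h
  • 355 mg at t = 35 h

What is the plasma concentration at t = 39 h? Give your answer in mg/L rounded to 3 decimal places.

394.194 mg/L

k = ln 2 / 6 = 0.11552 per h
Dose 1 (500 mg at t=0 h): 500·exp(−0.11552·39) = 5.524 mg/L
Dose 2 (180 mg at t=5 h): 180·exp(−0.11552·34) = 3.544 mg/L
Dose 3 (95 mg at t=10 h): 95·exp(−0.11552·29) = 3.332 mg/L
Dose 4 (400 mg at t=15 h): 400·exp(−0.11552·24) = 25.000 mg/L
Dose 5 (195 mg at t=20 h): 195·exp(−0.11552·19) = 21.716 mg/L
Dose 6 (330 mg at t=25 h): 330·exp(−0.11552·14) = 65.480 mg/L
Dose 7 (130 mg at t=30 h): 130·exp(−0.11552·9) = 45.962 mg/L
Dose 8 (355 mg at t=35 h): 355·exp(−0.11552·4) = 223.636 mg/L
C(39) = 5.524 + 3.544 + 3.332 + 25.000 + 21.716 + 65.480 + 45.962 + 223.636 = 394.194 mg/L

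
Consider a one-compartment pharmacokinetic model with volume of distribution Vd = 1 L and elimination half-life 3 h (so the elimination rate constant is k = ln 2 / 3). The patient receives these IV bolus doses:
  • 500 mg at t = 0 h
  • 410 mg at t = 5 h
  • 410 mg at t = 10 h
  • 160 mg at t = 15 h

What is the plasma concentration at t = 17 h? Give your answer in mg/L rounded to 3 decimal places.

k = ln 2 / 3 = 0.23105 per h
Dose 1 (500 mg at t=0 h): 500·exp(−0.23105·17) = 9.843 mg/L
Dose 2 (410 mg at t=5 h): 410·exp(−0.23105·12) = 25.625 mg/L
Dose 3 (410 mg at t=10 h): 410·exp(−0.23105·7) = 81.354 mg/L
Dose 4 (160 mg at t=15 h): 160·exp(−0.23105·2) = 100.794 mg/L
C(17) = 9.843 + 25.625 + 81.354 + 100.794 = 217.616 mg/L

217.616 mg/L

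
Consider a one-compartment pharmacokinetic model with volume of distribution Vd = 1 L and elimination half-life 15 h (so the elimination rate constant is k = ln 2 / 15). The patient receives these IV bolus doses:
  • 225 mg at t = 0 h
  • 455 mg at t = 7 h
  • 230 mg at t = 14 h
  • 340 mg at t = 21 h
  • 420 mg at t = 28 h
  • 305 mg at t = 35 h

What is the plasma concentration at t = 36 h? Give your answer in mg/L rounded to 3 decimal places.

k = ln 2 / 15 = 0.04621 per h
Dose 1 (225 mg at t=0 h): 225·exp(−0.04621·36) = 42.630 mg/L
Dose 2 (455 mg at t=7 h): 455·exp(−0.04621·29) = 119.130 mg/L
Dose 3 (230 mg at t=14 h): 230·exp(−0.04621·22) = 83.218 mg/L
Dose 4 (340 mg at t=21 h): 340·exp(−0.04621·15) = 170.000 mg/L
Dose 5 (420 mg at t=28 h): 420·exp(−0.04621·8) = 290.202 mg/L
Dose 6 (305 mg at t=35 h): 305·exp(−0.04621·1) = 291.227 mg/L
C(36) = 42.630 + 119.130 + 83.218 + 170.000 + 290.202 + 291.227 = 996.406 mg/L

996.406 mg/L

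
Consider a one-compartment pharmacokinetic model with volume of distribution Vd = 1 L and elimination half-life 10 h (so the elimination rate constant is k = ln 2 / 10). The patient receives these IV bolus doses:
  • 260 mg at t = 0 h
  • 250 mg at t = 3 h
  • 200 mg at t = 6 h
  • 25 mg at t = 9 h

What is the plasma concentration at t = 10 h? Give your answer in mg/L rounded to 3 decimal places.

k = ln 2 / 10 = 0.06931 per h
Dose 1 (260 mg at t=0 h): 260·exp(−0.06931·10) = 130.000 mg/L
Dose 2 (250 mg at t=3 h): 250·exp(−0.06931·7) = 153.893 mg/L
Dose 3 (200 mg at t=6 h): 200·exp(−0.06931·4) = 151.572 mg/L
Dose 4 (25 mg at t=9 h): 25·exp(−0.06931·1) = 23.326 mg/L
C(10) = 130.000 + 153.893 + 151.572 + 23.326 = 458.791 mg/L

458.791 mg/L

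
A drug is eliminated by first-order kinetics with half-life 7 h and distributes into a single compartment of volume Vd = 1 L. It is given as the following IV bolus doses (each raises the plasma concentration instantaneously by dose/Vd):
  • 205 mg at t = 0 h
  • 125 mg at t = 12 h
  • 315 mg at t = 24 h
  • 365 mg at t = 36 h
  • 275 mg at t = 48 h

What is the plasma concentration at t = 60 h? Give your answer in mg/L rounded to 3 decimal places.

k = ln 2 / 7 = 0.09902 per h
Dose 1 (205 mg at t=0 h): 205·exp(−0.09902·60) = 0.539 mg/L
Dose 2 (125 mg at t=12 h): 125·exp(−0.09902·48) = 1.078 mg/L
Dose 3 (315 mg at t=24 h): 315·exp(−0.09902·36) = 8.916 mg/L
Dose 4 (365 mg at t=36 h): 365·exp(−0.09902·24) = 33.899 mg/L
Dose 5 (275 mg at t=48 h): 275·exp(−0.09902·12) = 83.807 mg/L
C(60) = 0.539 + 1.078 + 8.916 + 33.899 + 83.807 = 128.239 mg/L

128.239 mg/L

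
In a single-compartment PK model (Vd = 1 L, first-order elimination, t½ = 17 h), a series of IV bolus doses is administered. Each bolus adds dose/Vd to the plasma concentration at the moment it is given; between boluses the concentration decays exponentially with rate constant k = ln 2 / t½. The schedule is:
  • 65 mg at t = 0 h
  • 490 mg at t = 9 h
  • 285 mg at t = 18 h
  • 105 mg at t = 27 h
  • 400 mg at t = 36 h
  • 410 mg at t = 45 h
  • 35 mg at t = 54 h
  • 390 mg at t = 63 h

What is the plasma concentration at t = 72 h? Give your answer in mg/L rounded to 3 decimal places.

604.821 mg/L

k = ln 2 / 17 = 0.04077 per h
Dose 1 (65 mg at t=0 h): 65·exp(−0.04077·72) = 3.451 mg/L
Dose 2 (490 mg at t=9 h): 490·exp(−0.04077·63) = 37.550 mg/L
Dose 3 (285 mg at t=18 h): 285·exp(−0.04077·54) = 31.523 mg/L
Dose 4 (105 mg at t=27 h): 105·exp(−0.04077·45) = 16.763 mg/L
Dose 5 (400 mg at t=36 h): 400·exp(−0.04077·36) = 92.169 mg/L
Dose 6 (410 mg at t=45 h): 410·exp(−0.04077·27) = 136.357 mg/L
Dose 7 (35 mg at t=54 h): 35·exp(−0.04077·18) = 16.801 mg/L
Dose 8 (390 mg at t=63 h): 390·exp(−0.04077·9) = 270.206 mg/L
C(72) = 3.451 + 37.550 + 31.523 + 16.763 + 92.169 + 136.357 + 16.801 + 270.206 = 604.821 mg/L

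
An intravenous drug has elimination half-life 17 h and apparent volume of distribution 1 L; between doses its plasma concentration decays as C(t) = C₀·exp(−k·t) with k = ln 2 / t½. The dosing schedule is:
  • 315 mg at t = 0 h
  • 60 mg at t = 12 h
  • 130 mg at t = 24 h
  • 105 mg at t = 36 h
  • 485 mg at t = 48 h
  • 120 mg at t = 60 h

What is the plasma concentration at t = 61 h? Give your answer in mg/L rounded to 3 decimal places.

k = ln 2 / 17 = 0.04077 per h
Dose 1 (315 mg at t=0 h): 315·exp(−0.04077·61) = 26.191 mg/L
Dose 2 (60 mg at t=12 h): 60·exp(−0.04077·49) = 8.137 mg/L
Dose 3 (130 mg at t=24 h): 130·exp(−0.04077·37) = 28.758 mg/L
Dose 4 (105 mg at t=36 h): 105·exp(−0.04077·25) = 37.888 mg/L
Dose 5 (485 mg at t=48 h): 485·exp(−0.04077·13) = 285.458 mg/L
Dose 6 (120 mg at t=60 h): 120·exp(−0.04077·1) = 115.206 mg/L
C(61) = 26.191 + 8.137 + 28.758 + 37.888 + 285.458 + 115.206 = 501.637 mg/L

501.637 mg/L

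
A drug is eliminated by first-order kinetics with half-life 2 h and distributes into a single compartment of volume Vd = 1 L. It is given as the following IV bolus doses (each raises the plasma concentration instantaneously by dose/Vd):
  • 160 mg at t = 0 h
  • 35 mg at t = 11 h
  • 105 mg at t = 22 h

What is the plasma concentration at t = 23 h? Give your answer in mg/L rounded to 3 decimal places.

k = ln 2 / 2 = 0.34657 per h
Dose 1 (160 mg at t=0 h): 160·exp(−0.34657·23) = 0.055 mg/L
Dose 2 (35 mg at t=11 h): 35·exp(−0.34657·12) = 0.547 mg/L
Dose 3 (105 mg at t=22 h): 105·exp(−0.34657·1) = 74.246 mg/L
C(23) = 0.055 + 0.547 + 74.246 = 74.848 mg/L

74.848 mg/L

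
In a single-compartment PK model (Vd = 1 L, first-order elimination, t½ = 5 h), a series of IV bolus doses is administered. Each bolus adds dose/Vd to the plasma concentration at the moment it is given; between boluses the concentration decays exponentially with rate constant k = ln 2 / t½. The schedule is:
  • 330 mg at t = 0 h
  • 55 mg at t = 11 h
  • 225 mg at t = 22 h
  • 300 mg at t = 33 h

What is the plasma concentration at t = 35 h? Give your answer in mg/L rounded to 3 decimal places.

269.021 mg/L

k = ln 2 / 5 = 0.13863 per h
Dose 1 (330 mg at t=0 h): 330·exp(−0.13863·35) = 2.578 mg/L
Dose 2 (55 mg at t=11 h): 55·exp(−0.13863·24) = 1.974 mg/L
Dose 3 (225 mg at t=22 h): 225·exp(−0.13863·13) = 37.111 mg/L
Dose 4 (300 mg at t=33 h): 300·exp(−0.13863·2) = 227.357 mg/L
C(35) = 2.578 + 1.974 + 37.111 + 227.357 = 269.021 mg/L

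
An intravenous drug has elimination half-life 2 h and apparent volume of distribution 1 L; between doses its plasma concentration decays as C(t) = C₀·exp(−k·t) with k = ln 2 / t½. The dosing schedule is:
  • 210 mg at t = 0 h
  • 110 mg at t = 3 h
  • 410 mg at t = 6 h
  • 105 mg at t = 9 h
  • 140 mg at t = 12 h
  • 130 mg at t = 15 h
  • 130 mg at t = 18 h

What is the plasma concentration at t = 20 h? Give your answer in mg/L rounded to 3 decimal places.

102.763 mg/L

k = ln 2 / 2 = 0.34657 per h
Dose 1 (210 mg at t=0 h): 210·exp(−0.34657·20) = 0.205 mg/L
Dose 2 (110 mg at t=3 h): 110·exp(−0.34657·17) = 0.304 mg/L
Dose 3 (410 mg at t=6 h): 410·exp(−0.34657·14) = 3.203 mg/L
Dose 4 (105 mg at t=9 h): 105·exp(−0.34657·11) = 2.320 mg/L
Dose 5 (140 mg at t=12 h): 140·exp(−0.34657·8) = 8.750 mg/L
Dose 6 (130 mg at t=15 h): 130·exp(−0.34657·5) = 22.981 mg/L
Dose 7 (130 mg at t=18 h): 130·exp(−0.34657·2) = 65.000 mg/L
C(20) = 0.205 + 0.304 + 3.203 + 2.320 + 8.750 + 22.981 + 65.000 = 102.763 mg/L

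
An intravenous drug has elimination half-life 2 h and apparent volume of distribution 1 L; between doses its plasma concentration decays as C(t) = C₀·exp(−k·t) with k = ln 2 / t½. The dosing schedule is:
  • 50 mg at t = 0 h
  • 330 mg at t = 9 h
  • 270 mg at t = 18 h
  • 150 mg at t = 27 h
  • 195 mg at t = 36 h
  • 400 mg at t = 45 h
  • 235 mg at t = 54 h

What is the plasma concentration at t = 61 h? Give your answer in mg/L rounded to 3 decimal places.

22.369 mg/L

k = ln 2 / 2 = 0.34657 per h
Dose 1 (50 mg at t=0 h): 50·exp(−0.34657·61) = 0.000 mg/L
Dose 2 (330 mg at t=9 h): 330·exp(−0.34657·52) = 0.000 mg/L
Dose 3 (270 mg at t=18 h): 270·exp(−0.34657·43) = 0.000 mg/L
Dose 4 (150 mg at t=27 h): 150·exp(−0.34657·34) = 0.001 mg/L
Dose 5 (195 mg at t=36 h): 195·exp(−0.34657·25) = 0.034 mg/L
Dose 6 (400 mg at t=45 h): 400·exp(−0.34657·16) = 1.563 mg/L
Dose 7 (235 mg at t=54 h): 235·exp(−0.34657·7) = 20.771 mg/L
C(61) = 0.000 + 0.000 + 0.000 + 0.001 + 0.034 + 1.563 + 20.771 = 22.369 mg/L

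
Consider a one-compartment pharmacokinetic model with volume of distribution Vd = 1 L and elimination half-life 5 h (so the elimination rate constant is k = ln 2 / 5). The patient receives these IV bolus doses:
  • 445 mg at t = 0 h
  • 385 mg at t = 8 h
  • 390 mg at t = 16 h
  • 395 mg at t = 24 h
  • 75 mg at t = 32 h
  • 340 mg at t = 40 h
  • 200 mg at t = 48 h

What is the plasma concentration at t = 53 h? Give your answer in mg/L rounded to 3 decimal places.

170.597 mg/L

k = ln 2 / 5 = 0.13863 per h
Dose 1 (445 mg at t=0 h): 445·exp(−0.13863·53) = 0.287 mg/L
Dose 2 (385 mg at t=8 h): 385·exp(−0.13863·45) = 0.752 mg/L
Dose 3 (390 mg at t=16 h): 390·exp(−0.13863·37) = 2.309 mg/L
Dose 4 (395 mg at t=24 h): 395·exp(−0.13863·29) = 7.090 mg/L
Dose 5 (75 mg at t=32 h): 75·exp(−0.13863·21) = 4.081 mg/L
Dose 6 (340 mg at t=40 h): 340·exp(−0.13863·13) = 56.079 mg/L
Dose 7 (200 mg at t=48 h): 200·exp(−0.13863·5) = 100.000 mg/L
C(53) = 0.287 + 0.752 + 2.309 + 7.090 + 4.081 + 56.079 + 100.000 = 170.597 mg/L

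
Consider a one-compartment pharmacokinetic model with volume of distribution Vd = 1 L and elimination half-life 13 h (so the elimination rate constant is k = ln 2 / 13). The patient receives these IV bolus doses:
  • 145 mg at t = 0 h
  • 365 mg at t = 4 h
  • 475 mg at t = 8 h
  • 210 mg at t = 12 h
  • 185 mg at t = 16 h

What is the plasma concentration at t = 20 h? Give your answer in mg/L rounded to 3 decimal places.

742.493 mg/L

k = ln 2 / 13 = 0.05332 per h
Dose 1 (145 mg at t=0 h): 145·exp(−0.05332·20) = 49.917 mg/L
Dose 2 (365 mg at t=4 h): 365·exp(−0.05332·16) = 155.523 mg/L
Dose 3 (475 mg at t=8 h): 475·exp(−0.05332·12) = 250.507 mg/L
Dose 4 (210 mg at t=12 h): 210·exp(−0.05332·8) = 137.079 mg/L
Dose 5 (185 mg at t=16 h): 185·exp(−0.05332·4) = 149.468 mg/L
C(20) = 49.917 + 155.523 + 250.507 + 137.079 + 149.468 = 742.493 mg/L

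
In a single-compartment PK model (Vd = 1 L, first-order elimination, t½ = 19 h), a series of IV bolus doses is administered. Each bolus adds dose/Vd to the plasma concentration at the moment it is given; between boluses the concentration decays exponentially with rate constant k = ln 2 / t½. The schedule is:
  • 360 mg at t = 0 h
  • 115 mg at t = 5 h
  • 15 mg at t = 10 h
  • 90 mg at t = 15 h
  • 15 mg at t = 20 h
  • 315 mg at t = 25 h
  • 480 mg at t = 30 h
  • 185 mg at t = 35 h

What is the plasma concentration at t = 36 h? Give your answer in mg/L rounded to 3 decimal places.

k = ln 2 / 19 = 0.03648 per h
Dose 1 (360 mg at t=0 h): 360·exp(−0.03648·36) = 96.812 mg/L
Dose 2 (115 mg at t=5 h): 115·exp(−0.03648·31) = 37.115 mg/L
Dose 3 (15 mg at t=10 h): 15·exp(−0.03648·26) = 5.810 mg/L
Dose 4 (90 mg at t=15 h): 90·exp(−0.03648·21) = 41.834 mg/L
Dose 5 (15 mg at t=20 h): 15·exp(−0.03648·16) = 8.367 mg/L
Dose 6 (315 mg at t=25 h): 315·exp(−0.03648·11) = 210.877 mg/L
Dose 7 (480 mg at t=30 h): 480·exp(−0.03648·6) = 385.637 mg/L
Dose 8 (185 mg at t=35 h): 185·exp(−0.03648·1) = 178.373 mg/L
C(36) = 96.812 + 37.115 + 5.810 + 41.834 + 8.367 + 210.877 + 385.637 + 178.373 = 964.825 mg/L

964.825 mg/L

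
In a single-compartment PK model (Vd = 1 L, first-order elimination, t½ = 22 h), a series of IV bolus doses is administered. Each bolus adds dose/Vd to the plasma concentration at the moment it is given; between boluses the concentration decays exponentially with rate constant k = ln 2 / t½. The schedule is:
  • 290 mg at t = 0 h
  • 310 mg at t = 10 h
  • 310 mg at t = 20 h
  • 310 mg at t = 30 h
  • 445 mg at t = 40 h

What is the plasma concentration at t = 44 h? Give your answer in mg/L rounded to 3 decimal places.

k = ln 2 / 22 = 0.03151 per h
Dose 1 (290 mg at t=0 h): 290·exp(−0.03151·44) = 72.500 mg/L
Dose 2 (310 mg at t=10 h): 310·exp(−0.03151·34) = 106.202 mg/L
Dose 3 (310 mg at t=20 h): 310·exp(−0.03151·24) = 145.534 mg/L
Dose 4 (310 mg at t=30 h): 310·exp(−0.03151·14) = 199.433 mg/L
Dose 5 (445 mg at t=40 h): 445·exp(−0.03151·4) = 392.308 mg/L
C(44) = 72.500 + 106.202 + 145.534 + 199.433 + 392.308 = 915.978 mg/L

915.978 mg/L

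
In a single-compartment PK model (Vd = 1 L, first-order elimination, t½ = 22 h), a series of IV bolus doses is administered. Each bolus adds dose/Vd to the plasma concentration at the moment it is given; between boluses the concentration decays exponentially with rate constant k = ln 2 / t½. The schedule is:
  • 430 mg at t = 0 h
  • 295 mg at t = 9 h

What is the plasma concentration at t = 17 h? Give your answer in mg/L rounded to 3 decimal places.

k = ln 2 / 22 = 0.03151 per h
Dose 1 (430 mg at t=0 h): 430·exp(−0.03151·17) = 251.683 mg/L
Dose 2 (295 mg at t=9 h): 295·exp(−0.03151·8) = 229.275 mg/L
C(17) = 251.683 + 229.275 = 480.958 mg/L

480.958 mg/L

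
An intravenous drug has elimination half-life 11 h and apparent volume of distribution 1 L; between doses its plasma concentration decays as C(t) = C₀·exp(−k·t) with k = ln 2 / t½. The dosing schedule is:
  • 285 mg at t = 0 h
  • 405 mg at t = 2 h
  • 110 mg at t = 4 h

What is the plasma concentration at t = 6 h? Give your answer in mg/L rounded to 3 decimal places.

k = ln 2 / 11 = 0.06301 per h
Dose 1 (285 mg at t=0 h): 285·exp(−0.06301·6) = 195.275 mg/L
Dose 2 (405 mg at t=2 h): 405·exp(−0.06301·4) = 314.767 mg/L
Dose 3 (110 mg at t=4 h): 110·exp(−0.06301·2) = 96.975 mg/L
C(6) = 195.275 + 314.767 + 96.975 = 607.017 mg/L

607.017 mg/L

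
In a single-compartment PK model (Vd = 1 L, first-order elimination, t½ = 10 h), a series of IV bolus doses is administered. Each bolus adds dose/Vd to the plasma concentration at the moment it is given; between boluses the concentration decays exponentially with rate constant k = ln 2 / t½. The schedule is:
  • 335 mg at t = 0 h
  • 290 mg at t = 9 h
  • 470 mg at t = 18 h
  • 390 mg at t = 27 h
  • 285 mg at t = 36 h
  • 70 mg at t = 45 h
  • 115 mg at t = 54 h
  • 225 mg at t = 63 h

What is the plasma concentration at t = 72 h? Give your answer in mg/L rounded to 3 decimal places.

k = ln 2 / 10 = 0.06931 per h
Dose 1 (335 mg at t=0 h): 335·exp(−0.06931·72) = 2.278 mg/L
Dose 2 (290 mg at t=9 h): 290·exp(−0.06931·63) = 3.681 mg/L
Dose 3 (470 mg at t=18 h): 470·exp(−0.06931·54) = 11.131 mg/L
Dose 4 (390 mg at t=27 h): 390·exp(−0.06931·45) = 17.236 mg/L
Dose 5 (285 mg at t=36 h): 285·exp(−0.06931·36) = 23.504 mg/L
Dose 6 (70 mg at t=45 h): 70·exp(−0.06931·27) = 10.773 mg/L
Dose 7 (115 mg at t=54 h): 115·exp(−0.06931·18) = 33.025 mg/L
Dose 8 (225 mg at t=63 h): 225·exp(−0.06931·9) = 120.575 mg/L
C(72) = 2.278 + 3.681 + 11.131 + 17.236 + 23.504 + 10.773 + 33.025 + 120.575 = 222.202 mg/L

222.202 mg/L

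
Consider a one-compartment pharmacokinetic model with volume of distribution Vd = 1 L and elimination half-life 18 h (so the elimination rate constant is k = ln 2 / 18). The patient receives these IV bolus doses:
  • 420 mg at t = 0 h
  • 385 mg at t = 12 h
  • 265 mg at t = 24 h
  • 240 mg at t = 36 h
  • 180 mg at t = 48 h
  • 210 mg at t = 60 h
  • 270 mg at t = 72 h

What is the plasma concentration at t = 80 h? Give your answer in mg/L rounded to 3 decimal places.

470.246 mg/L

k = ln 2 / 18 = 0.03851 per h
Dose 1 (420 mg at t=0 h): 420·exp(−0.03851·80) = 19.290 mg/L
Dose 2 (385 mg at t=12 h): 385·exp(−0.03851·68) = 28.070 mg/L
Dose 3 (265 mg at t=24 h): 265·exp(−0.03851·56) = 30.670 mg/L
Dose 4 (240 mg at t=36 h): 240·exp(−0.03851·44) = 44.092 mg/L
Dose 5 (180 mg at t=48 h): 180·exp(−0.03851·32) = 52.494 mg/L
Dose 6 (210 mg at t=60 h): 210·exp(−0.03851·20) = 97.217 mg/L
Dose 7 (270 mg at t=72 h): 270·exp(−0.03851·8) = 198.414 mg/L
C(80) = 19.290 + 28.070 + 30.670 + 44.092 + 52.494 + 97.217 + 198.414 = 470.246 mg/L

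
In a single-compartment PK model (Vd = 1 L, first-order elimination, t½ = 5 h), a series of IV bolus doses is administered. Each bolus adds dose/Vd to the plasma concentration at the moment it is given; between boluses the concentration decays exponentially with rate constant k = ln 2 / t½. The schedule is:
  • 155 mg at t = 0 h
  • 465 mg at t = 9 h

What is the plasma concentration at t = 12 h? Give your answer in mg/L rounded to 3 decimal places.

k = ln 2 / 5 = 0.13863 per h
Dose 1 (155 mg at t=0 h): 155·exp(−0.13863·12) = 29.367 mg/L
Dose 2 (465 mg at t=9 h): 465·exp(−0.13863·3) = 306.786 mg/L
C(12) = 29.367 + 306.786 = 336.153 mg/L

336.153 mg/L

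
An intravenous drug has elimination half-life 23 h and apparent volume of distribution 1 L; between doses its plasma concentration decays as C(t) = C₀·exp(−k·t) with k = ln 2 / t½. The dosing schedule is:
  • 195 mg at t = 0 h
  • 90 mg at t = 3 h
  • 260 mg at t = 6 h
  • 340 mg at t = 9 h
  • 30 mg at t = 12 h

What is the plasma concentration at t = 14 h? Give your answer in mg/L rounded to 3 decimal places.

k = ln 2 / 23 = 0.03014 per h
Dose 1 (195 mg at t=0 h): 195·exp(−0.03014·14) = 127.879 mg/L
Dose 2 (90 mg at t=3 h): 90·exp(−0.03014·11) = 64.606 mg/L
Dose 3 (260 mg at t=6 h): 260·exp(−0.03014·8) = 204.299 mg/L
Dose 4 (340 mg at t=9 h): 340·exp(−0.03014·5) = 292.441 mg/L
Dose 5 (30 mg at t=12 h): 30·exp(−0.03014·2) = 28.245 mg/L
C(14) = 127.879 + 64.606 + 204.299 + 292.441 + 28.245 = 717.470 mg/L

717.470 mg/L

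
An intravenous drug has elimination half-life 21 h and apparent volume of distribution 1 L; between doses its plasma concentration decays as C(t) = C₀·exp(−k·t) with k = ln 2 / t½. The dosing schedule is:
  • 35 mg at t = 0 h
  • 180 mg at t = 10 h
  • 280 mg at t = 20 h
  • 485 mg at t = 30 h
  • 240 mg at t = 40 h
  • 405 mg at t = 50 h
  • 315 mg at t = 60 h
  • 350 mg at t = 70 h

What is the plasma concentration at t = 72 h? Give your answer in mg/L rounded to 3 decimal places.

1017.086 mg/L

k = ln 2 / 21 = 0.03301 per h
Dose 1 (35 mg at t=0 h): 35·exp(−0.03301·72) = 3.251 mg/L
Dose 2 (180 mg at t=10 h): 180·exp(−0.03301·62) = 23.255 mg/L
Dose 3 (280 mg at t=20 h): 280·exp(−0.03301·52) = 50.321 mg/L
Dose 4 (485 mg at t=30 h): 485·exp(−0.03301·42) = 121.250 mg/L
Dose 5 (240 mg at t=40 h): 240·exp(−0.03301·32) = 83.464 mg/L
Dose 6 (405 mg at t=50 h): 405·exp(−0.03301·22) = 195.925 mg/L
Dose 7 (315 mg at t=60 h): 315·exp(−0.03301·12) = 211.979 mg/L
Dose 8 (350 mg at t=70 h): 350·exp(−0.03301·2) = 327.641 mg/L
C(72) = 3.251 + 23.255 + 50.321 + 121.250 + 83.464 + 195.925 + 211.979 + 327.641 = 1017.086 mg/L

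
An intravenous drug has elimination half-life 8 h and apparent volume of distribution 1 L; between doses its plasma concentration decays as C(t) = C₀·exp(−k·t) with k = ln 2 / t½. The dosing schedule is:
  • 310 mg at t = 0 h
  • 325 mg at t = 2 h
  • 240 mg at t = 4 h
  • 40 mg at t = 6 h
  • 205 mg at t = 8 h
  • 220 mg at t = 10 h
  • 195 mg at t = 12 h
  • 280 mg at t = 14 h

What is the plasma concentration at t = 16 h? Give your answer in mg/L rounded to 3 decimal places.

k = ln 2 / 8 = 0.08664 per h
Dose 1 (310 mg at t=0 h): 310·exp(−0.08664·16) = 77.500 mg/L
Dose 2 (325 mg at t=2 h): 325·exp(−0.08664·14) = 96.623 mg/L
Dose 3 (240 mg at t=4 h): 240·exp(−0.08664·12) = 84.853 mg/L
Dose 4 (40 mg at t=6 h): 40·exp(−0.08664·10) = 16.818 mg/L
Dose 5 (205 mg at t=8 h): 205·exp(−0.08664·8) = 102.500 mg/L
Dose 6 (220 mg at t=10 h): 220·exp(−0.08664·6) = 130.813 mg/L
Dose 7 (195 mg at t=12 h): 195·exp(−0.08664·4) = 137.886 mg/L
Dose 8 (280 mg at t=14 h): 280·exp(−0.08664·2) = 235.451 mg/L
C(16) = 77.500 + 96.623 + 84.853 + 16.818 + 102.500 + 130.813 + 137.886 + 235.451 = 882.443 mg/L

882.443 mg/L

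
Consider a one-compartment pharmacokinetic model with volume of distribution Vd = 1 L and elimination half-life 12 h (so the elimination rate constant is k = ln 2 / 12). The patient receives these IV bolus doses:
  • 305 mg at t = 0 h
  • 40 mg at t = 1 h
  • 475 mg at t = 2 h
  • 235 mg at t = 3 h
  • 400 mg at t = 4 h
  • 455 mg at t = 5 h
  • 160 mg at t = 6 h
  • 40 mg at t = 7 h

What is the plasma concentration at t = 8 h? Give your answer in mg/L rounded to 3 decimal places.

1611.148 mg/L

k = ln 2 / 12 = 0.05776 per h
Dose 1 (305 mg at t=0 h): 305·exp(−0.05776·8) = 192.138 mg/L
Dose 2 (40 mg at t=1 h): 40·exp(−0.05776·7) = 26.697 mg/L
Dose 3 (475 mg at t=2 h): 475·exp(−0.05776·6) = 335.876 mg/L
Dose 4 (235 mg at t=3 h): 235·exp(−0.05776·5) = 176.051 mg/L
Dose 5 (400 mg at t=4 h): 400·exp(−0.05776·4) = 317.480 mg/L
Dose 6 (455 mg at t=5 h): 455·exp(−0.05776·3) = 382.608 mg/L
Dose 7 (160 mg at t=6 h): 160·exp(−0.05776·2) = 142.544 mg/L
Dose 8 (40 mg at t=7 h): 40·exp(−0.05776·1) = 37.755 mg/L
C(8) = 192.138 + 26.697 + 335.876 + 176.051 + 317.480 + 382.608 + 142.544 + 37.755 = 1611.148 mg/L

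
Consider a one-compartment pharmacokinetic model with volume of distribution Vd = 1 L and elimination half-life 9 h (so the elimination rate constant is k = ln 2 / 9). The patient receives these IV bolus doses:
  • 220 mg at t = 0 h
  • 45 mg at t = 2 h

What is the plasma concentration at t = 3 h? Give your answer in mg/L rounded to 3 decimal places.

k = ln 2 / 9 = 0.07702 per h
Dose 1 (220 mg at t=0 h): 220·exp(−0.07702·3) = 174.614 mg/L
Dose 2 (45 mg at t=2 h): 45·exp(−0.07702·1) = 41.664 mg/L
C(3) = 174.614 + 41.664 = 216.278 mg/L

216.278 mg/L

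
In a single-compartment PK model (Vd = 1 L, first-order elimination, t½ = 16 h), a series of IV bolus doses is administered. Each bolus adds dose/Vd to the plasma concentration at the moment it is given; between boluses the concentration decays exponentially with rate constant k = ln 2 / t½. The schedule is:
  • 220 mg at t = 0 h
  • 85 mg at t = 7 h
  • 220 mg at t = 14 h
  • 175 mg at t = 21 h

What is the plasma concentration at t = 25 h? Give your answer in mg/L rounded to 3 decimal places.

k = ln 2 / 16 = 0.04332 per h
Dose 1 (220 mg at t=0 h): 220·exp(−0.04332·25) = 74.484 mg/L
Dose 2 (85 mg at t=7 h): 85·exp(−0.04332·18) = 38.973 mg/L
Dose 3 (220 mg at t=14 h): 220·exp(−0.04332·11) = 136.604 mg/L
Dose 4 (175 mg at t=21 h): 175·exp(−0.04332·4) = 147.157 mg/L
C(25) = 74.484 + 38.973 + 136.604 + 147.157 = 397.218 mg/L

397.218 mg/L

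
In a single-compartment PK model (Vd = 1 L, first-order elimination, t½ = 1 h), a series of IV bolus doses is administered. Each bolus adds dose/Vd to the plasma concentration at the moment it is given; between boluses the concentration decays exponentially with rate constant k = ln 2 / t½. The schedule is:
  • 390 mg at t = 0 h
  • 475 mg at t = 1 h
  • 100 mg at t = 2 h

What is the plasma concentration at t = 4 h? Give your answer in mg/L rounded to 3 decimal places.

k = ln 2 / 1 = 0.69315 per h
Dose 1 (390 mg at t=0 h): 390·exp(−0.69315·4) = 24.375 mg/L
Dose 2 (475 mg at t=1 h): 475·exp(−0.69315·3) = 59.375 mg/L
Dose 3 (100 mg at t=2 h): 100·exp(−0.69315·2) = 25.000 mg/L
C(4) = 24.375 + 59.375 + 25.000 = 108.750 mg/L

108.750 mg/L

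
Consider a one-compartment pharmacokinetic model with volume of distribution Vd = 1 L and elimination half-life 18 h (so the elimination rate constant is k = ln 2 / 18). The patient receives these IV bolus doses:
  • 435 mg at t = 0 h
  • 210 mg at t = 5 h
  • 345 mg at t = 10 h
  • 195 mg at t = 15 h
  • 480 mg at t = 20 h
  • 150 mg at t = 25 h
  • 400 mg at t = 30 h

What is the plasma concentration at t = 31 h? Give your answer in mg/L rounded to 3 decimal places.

k = ln 2 / 18 = 0.03851 per h
Dose 1 (435 mg at t=0 h): 435·exp(−0.03851·31) = 131.840 mg/L
Dose 2 (210 mg at t=5 h): 210·exp(−0.03851·26) = 77.161 mg/L
Dose 3 (345 mg at t=10 h): 345·exp(−0.03851·21) = 153.680 mg/L
Dose 4 (195 mg at t=15 h): 195·exp(−0.03851·16) = 105.306 mg/L
Dose 5 (480 mg at t=20 h): 480·exp(−0.03851·11) = 314.252 mg/L
Dose 6 (150 mg at t=25 h): 150·exp(−0.03851·6) = 119.055 mg/L
Dose 7 (400 mg at t=30 h): 400·exp(−0.03851·1) = 384.890 mg/L
C(31) = 131.840 + 77.161 + 153.680 + 105.306 + 314.252 + 119.055 + 384.890 = 1286.184 mg/L

1286.184 mg/L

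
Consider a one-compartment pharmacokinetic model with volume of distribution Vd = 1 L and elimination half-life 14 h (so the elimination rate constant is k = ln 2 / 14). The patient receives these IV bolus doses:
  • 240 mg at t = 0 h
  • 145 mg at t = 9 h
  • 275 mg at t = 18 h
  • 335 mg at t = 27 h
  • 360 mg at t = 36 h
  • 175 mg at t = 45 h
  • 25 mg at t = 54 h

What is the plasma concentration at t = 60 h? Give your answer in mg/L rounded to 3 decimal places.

335.232 mg/L

k = ln 2 / 14 = 0.04951 per h
Dose 1 (240 mg at t=0 h): 240·exp(−0.04951·60) = 12.305 mg/L
Dose 2 (145 mg at t=9 h): 145·exp(−0.04951·51) = 11.608 mg/L
Dose 3 (275 mg at t=18 h): 275·exp(−0.04951·42) = 34.375 mg/L
Dose 4 (335 mg at t=27 h): 335·exp(−0.04951·33) = 65.384 mg/L
Dose 5 (360 mg at t=36 h): 360·exp(−0.04951·24) = 109.711 mg/L
Dose 6 (175 mg at t=45 h): 175·exp(−0.04951·15) = 83.273 mg/L
Dose 7 (25 mg at t=54 h): 25·exp(−0.04951·6) = 18.575 mg/L
C(60) = 12.305 + 11.608 + 34.375 + 65.384 + 109.711 + 83.273 + 18.575 = 335.232 mg/L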